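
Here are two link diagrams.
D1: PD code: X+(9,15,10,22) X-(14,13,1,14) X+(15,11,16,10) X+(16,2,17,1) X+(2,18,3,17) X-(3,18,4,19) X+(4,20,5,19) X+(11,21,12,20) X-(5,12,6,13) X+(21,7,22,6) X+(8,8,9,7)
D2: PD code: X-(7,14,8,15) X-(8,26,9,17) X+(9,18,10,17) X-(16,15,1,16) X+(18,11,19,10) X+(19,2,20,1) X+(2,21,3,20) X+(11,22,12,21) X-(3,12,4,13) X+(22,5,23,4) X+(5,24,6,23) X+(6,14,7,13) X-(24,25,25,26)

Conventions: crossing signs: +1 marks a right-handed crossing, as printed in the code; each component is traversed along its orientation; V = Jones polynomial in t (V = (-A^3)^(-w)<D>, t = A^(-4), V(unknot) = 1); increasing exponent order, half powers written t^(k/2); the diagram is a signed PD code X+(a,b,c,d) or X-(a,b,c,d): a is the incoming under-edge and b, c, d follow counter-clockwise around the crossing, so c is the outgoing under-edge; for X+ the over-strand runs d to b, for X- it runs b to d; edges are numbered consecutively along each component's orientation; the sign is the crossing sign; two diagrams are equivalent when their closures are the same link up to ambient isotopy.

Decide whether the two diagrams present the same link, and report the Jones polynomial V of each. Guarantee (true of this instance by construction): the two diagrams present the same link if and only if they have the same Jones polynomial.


equivalent: yes
V(D1) = -t^(3/2) + t^(5/2) - 2t^(7/2) + 2t^(9/2) - 2t^(11/2) + t^(13/2) - t^(15/2)  (w +5, c 11, <D> = A^-15 - A^-11 + 2A^-7 - 2A^-3 + 2A - A^5 + A^9)
D2 (bracket A^-21 - A^-17 + 2A^-13 - 2A^-9 + 2A^-5 - A^-1 + A^3; 13 crossings at w = +3): V = -t^(3/2) + t^(5/2) - 2t^(7/2) + 2t^(9/2) - 2t^(11/2) + t^(13/2) - t^(15/2)
why: Reidemeister moves carry D1 (11 crossings) to D2 (13)


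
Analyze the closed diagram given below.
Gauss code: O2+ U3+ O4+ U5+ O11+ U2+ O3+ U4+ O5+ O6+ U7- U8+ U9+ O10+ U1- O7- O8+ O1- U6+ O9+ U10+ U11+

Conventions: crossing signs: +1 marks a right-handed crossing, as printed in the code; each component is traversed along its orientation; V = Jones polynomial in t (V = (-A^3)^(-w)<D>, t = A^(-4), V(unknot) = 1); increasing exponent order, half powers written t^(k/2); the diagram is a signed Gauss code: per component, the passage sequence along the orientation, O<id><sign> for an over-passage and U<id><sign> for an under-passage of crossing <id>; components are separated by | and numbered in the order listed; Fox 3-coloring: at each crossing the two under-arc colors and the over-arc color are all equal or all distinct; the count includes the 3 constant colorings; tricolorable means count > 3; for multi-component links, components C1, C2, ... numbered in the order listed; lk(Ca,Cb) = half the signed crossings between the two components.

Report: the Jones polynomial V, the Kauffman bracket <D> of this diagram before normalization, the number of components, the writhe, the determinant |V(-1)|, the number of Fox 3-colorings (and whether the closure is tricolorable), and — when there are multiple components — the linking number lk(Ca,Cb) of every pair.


V = t^3 + 2t^5 - 2t^6 + 2t^7 - 3t^8 + 2t^9 - 2t^10 + t^11
<D> = -A^-23 + 2A^-19 - 2A^-15 + 3A^-11 - 2A^-7 + 2A^-3 - 2A - A^9 (w = +7)
1 component over 11 crossings, w = +7
9 Fox colorings among 3^11, |V(-1)| = 15: tricolorable
why: the span of V is 8, forcing >= 8 crossings in any diagram


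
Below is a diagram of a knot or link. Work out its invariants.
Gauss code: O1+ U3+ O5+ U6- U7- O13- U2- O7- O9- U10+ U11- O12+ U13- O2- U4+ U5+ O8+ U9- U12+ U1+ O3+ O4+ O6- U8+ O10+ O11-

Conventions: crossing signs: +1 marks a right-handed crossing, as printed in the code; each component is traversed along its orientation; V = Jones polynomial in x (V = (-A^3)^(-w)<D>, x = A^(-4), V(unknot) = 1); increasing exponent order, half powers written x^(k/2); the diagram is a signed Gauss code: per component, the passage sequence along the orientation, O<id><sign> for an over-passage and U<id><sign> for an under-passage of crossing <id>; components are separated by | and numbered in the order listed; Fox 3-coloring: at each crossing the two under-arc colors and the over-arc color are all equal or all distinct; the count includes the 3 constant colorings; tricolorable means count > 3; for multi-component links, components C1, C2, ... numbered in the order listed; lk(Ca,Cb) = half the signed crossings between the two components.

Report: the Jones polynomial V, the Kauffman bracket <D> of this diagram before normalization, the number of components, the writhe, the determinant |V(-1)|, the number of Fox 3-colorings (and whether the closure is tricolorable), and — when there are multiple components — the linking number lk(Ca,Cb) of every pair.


V(x) = -x^-3 + x^-2 - x^-1 + 3 - x + x^2 - x^3
bracket: A^-9 - A^-5 + A^-1 - 3A^3 + A^7 - A^11 + A^15, w = +1
1 component, writhe +1, over 13 crossings
det 9, colorings 27 of 3^13 — tricolorable
observation: V is palindromic (span 6, det 9): x -> 1/x fixes it; necessary, not sufficient, for amphichirality


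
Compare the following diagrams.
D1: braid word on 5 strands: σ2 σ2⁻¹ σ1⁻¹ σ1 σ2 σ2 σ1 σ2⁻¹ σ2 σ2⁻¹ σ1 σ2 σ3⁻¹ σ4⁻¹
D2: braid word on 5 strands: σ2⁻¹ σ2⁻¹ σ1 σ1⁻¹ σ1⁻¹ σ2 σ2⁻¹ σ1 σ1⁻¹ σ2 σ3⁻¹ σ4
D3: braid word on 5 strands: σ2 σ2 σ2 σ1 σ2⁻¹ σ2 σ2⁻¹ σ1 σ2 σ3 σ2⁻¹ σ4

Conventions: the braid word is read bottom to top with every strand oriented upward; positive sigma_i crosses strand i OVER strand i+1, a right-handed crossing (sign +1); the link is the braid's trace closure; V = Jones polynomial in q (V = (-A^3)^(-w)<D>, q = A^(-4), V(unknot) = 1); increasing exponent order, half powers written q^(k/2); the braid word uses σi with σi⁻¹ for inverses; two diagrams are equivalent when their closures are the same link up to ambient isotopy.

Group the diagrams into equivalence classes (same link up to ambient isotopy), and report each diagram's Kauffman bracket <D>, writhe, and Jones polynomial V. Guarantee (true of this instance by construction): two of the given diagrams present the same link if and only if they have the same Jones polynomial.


grouping into links: {D1, D3} | {D2}
V(D1) = q - q^2 + 2q^3 - q^4 + q^5 - q^6  (w +2, c 14, <D> = -A^-18 + A^-14 - A^-10 + 2A^-6 - A^-2 + A^2)
V(D2) = 1  (w -2, c 12, <D> = A^-6)
V(D3) = q - q^2 + 2q^3 - q^4 + q^5 - q^6  [12 crossings, <D> = -A^-6 + A^-2 - A^2 + 2A^6 - A^10 + A^14, w = +6]
why: 2 values of V(q) split the 3 diagrams


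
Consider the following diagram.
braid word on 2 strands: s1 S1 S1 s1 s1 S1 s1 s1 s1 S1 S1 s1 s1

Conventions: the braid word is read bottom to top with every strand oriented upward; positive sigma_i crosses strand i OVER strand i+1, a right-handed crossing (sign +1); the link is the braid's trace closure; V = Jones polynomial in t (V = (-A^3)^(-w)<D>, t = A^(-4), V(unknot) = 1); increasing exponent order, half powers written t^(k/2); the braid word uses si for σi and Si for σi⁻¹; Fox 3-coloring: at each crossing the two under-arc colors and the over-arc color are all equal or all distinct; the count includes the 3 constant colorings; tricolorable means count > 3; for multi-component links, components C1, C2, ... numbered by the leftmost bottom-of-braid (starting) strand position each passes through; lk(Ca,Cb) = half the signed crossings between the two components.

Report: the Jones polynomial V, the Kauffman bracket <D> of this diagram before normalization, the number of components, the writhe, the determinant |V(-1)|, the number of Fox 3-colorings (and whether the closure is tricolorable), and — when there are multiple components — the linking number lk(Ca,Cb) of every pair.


V(t) = t + t^3 - t^4
bracket: A^-7 - A^-3 - A^5, w = +3
1 component, writhe +3, over 13 crossings
det 3, colorings 9 of 3^13 — tricolorable
observation: w = +3 shifts under R1 moves; the (-A^3)^(-3) factor cancels that in V


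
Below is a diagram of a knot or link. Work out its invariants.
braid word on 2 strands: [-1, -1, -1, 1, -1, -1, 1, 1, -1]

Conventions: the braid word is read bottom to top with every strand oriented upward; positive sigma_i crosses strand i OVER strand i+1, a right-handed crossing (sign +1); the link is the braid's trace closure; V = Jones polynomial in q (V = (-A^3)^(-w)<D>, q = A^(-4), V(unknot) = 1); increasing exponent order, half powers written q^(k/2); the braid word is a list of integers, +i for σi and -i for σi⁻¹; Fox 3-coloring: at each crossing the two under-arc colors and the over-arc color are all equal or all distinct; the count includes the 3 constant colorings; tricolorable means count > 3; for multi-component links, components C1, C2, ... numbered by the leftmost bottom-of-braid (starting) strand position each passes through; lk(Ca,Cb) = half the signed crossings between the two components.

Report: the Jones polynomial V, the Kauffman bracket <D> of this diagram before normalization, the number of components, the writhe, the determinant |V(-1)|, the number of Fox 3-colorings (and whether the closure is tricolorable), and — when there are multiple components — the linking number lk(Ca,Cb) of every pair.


V = -q^-4 + q^-3 + q^-1
<D> = -A^-5 - A^3 + A^7 (w = -3)
1 component over 9 crossings, w = -3
9 Fox colorings among 3^9, |V(-1)| = 3: tricolorable
why: inverse pairs cancel, leaving σ1⁻¹ σ1⁻¹ σ1⁻¹


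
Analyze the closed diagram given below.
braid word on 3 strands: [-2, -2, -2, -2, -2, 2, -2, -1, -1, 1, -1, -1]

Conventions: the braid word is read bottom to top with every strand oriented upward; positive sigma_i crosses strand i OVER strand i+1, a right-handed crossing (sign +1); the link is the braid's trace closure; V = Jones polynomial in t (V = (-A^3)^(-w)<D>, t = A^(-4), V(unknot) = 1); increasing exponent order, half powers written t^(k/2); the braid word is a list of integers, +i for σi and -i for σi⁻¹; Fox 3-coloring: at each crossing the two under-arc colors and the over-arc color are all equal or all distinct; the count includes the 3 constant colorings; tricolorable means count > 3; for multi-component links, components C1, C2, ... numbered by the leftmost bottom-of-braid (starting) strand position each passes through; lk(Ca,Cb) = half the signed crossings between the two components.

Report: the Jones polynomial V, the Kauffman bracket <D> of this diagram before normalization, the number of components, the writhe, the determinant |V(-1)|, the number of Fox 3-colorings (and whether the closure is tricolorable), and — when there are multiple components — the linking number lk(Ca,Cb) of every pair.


V(t) = t^-11 - 2t^-10 + 2t^-9 - 3t^-8 + 2t^-7 - 2t^-6 + 2t^-5 + t^-3
bracket: A^-12 + 2A^-4 - 2 + 2A^4 - 3A^8 + 2A^12 - 2A^16 + A^20, w = -8
1 component, writhe -8, over 12 crossings
det 15, colorings 9 of 3^12 — tricolorable
observation: the span of V is 8, forcing >= 8 crossings in any diagram


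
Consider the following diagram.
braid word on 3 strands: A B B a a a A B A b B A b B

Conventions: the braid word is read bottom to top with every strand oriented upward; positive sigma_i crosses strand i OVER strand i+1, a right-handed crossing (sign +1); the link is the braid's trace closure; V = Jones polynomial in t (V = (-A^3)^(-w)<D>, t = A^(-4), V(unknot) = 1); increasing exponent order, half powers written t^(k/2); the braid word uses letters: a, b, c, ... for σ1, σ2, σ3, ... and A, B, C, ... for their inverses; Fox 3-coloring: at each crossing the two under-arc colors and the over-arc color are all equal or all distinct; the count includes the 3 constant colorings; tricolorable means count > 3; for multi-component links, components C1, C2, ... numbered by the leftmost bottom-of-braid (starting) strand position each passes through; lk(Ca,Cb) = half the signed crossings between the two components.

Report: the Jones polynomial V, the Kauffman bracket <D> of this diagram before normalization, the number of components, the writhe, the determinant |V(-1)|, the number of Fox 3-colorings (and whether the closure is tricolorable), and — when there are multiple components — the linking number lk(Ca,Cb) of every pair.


Jones polynomial: V(t) = t^-7 - 2t^-6 + 2t^-5 - 3t^-4 + 3t^-3 - 2t^-2 + 2t^-1
<D> = 2A^-8 - 2A^-4 + 3 - 3A^4 + 2A^8 - 2A^12 + A^16; writhe -4
components 1, writhe -4 (14 crossings)
3-colorings: 9 of 3^14, det 15 — tricolorable
note: |V(-1)| = 15: so tricolorable, since 3 divides 15


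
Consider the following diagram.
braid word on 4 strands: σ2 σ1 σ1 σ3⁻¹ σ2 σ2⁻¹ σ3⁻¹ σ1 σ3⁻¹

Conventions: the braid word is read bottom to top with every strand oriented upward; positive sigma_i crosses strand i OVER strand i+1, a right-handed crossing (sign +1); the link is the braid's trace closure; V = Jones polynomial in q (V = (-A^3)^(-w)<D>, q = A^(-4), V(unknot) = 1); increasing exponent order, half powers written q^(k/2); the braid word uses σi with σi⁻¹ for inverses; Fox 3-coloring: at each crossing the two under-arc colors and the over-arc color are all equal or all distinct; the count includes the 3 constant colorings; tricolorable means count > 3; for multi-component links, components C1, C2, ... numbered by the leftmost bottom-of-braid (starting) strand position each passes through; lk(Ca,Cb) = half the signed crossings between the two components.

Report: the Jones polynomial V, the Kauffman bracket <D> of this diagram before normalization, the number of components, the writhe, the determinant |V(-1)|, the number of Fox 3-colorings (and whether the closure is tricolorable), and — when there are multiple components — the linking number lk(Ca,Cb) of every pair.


Jones polynomial: V(q) = -q^-3 + q^-2 - q^-1 + 3 - q + q^2 - q^3
<D> = A^-9 - A^-5 + A^-1 - 3A^3 + A^7 - A^11 + A^15; writhe +1
components 1, writhe +1 (9 crossings)
3-colorings: 27 of 3^9, det 9 — tricolorable
note: free reduction leaves σ2 σ1 σ1 σ3⁻¹ σ3⁻¹ σ1 σ3⁻¹ of the original 9 letters


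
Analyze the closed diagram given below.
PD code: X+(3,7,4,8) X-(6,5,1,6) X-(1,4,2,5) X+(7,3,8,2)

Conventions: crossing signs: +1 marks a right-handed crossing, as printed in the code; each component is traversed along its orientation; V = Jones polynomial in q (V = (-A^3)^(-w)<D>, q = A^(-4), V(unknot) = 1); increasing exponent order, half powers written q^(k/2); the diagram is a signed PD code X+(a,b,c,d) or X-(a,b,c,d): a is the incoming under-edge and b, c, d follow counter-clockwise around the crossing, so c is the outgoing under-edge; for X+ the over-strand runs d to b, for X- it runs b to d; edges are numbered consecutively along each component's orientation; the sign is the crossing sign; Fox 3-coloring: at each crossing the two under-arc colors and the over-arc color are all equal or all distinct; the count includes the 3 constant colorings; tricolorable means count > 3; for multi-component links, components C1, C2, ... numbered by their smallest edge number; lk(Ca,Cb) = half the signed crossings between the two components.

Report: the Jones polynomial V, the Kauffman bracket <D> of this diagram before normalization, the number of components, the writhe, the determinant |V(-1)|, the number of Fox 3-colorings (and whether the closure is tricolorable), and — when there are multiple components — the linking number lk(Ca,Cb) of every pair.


V(q) = -q^(1/2) - q^(5/2)
bracket: -A^-10 - A^-2, w = 0
2 components, writhe 0, over 4 crossings
lk(C1,C2) = +1
det 2, colorings 3 of 3^4 — not tricolorable
observation: |V(-1)| = 2: so not tricolorable, since 3 does not divide 2


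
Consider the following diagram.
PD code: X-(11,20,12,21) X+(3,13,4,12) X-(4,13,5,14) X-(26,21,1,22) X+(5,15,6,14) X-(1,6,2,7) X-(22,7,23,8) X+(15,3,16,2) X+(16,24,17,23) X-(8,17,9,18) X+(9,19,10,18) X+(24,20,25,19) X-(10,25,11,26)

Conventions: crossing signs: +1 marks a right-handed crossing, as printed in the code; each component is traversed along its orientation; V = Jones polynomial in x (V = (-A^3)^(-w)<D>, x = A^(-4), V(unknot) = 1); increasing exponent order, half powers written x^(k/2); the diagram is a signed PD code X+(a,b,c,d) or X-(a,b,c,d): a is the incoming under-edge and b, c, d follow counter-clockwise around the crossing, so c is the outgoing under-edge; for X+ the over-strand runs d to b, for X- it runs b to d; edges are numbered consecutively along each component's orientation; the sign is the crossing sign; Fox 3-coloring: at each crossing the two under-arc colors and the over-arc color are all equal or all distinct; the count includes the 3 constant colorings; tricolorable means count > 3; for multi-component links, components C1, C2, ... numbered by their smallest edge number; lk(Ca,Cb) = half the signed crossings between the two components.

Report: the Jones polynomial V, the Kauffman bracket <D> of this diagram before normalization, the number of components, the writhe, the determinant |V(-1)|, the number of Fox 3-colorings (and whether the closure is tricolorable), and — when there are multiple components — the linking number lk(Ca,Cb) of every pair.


V(x) = x^-4 - x^-3 + x^-2 - 2x^-1 + 2 - x + x^2
bracket: -A^-11 + A^-7 - 2A^-3 + 2A - A^5 + A^9 - A^13, w = -1
1 component, writhe -1, over 13 crossings
det 9, colorings 9 of 3^13 — tricolorable
observation: det 9 = |V(-1)|; divisible by 3, so tricolorable


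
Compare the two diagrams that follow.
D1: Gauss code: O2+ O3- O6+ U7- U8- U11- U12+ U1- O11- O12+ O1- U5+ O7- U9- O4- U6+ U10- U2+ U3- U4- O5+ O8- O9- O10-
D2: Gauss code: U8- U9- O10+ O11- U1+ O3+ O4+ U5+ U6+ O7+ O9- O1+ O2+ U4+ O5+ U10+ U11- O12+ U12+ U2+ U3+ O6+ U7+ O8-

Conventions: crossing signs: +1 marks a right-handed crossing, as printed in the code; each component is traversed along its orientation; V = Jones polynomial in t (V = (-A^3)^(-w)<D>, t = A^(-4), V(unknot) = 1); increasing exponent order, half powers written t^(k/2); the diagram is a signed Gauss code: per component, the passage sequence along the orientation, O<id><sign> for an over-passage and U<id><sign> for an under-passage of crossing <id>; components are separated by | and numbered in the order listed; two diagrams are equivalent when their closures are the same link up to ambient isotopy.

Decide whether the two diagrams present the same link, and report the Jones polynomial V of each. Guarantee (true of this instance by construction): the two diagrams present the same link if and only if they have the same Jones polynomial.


equivalent: no
V(D1) = 1  (w -4, c 12, <D> = A^-12)
D2 (bracket -A^-10 + A^-6 - A^-2 + A^2 + A^10; 12 crossings at w = +6): V = t^2 + t^4 - t^5 + t^6 - t^7
why: 2 classes among 2 diagrams; unequal V(t) rules out equality


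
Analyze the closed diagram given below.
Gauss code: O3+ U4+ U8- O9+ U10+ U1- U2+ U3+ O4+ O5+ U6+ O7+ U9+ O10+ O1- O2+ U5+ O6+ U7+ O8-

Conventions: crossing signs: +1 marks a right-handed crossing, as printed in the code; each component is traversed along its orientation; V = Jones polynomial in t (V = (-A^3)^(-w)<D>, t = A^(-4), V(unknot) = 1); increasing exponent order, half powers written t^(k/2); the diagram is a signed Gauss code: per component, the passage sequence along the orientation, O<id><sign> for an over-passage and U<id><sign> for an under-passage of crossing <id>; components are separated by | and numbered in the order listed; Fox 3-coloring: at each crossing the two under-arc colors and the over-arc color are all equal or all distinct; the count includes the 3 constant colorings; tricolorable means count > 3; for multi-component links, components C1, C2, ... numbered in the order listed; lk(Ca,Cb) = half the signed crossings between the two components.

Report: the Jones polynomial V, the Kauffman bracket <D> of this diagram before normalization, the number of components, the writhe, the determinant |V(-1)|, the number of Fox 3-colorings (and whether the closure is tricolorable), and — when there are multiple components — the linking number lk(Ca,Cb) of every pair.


V(t) = t^2 - t^3 + 3t^4 - 3t^5 + 3t^6 - 3t^7 + 2t^8 - t^9
bracket: -A^-18 + 2A^-14 - 3A^-10 + 3A^-6 - 3A^-2 + 3A^2 - A^6 + A^10, w = +6
1 component, writhe +6, over 10 crossings
det 17, colorings 3 of 3^10 — not tricolorable
observation: |V(-1)| = 17: so not tricolorable, since 3 does not divide 17


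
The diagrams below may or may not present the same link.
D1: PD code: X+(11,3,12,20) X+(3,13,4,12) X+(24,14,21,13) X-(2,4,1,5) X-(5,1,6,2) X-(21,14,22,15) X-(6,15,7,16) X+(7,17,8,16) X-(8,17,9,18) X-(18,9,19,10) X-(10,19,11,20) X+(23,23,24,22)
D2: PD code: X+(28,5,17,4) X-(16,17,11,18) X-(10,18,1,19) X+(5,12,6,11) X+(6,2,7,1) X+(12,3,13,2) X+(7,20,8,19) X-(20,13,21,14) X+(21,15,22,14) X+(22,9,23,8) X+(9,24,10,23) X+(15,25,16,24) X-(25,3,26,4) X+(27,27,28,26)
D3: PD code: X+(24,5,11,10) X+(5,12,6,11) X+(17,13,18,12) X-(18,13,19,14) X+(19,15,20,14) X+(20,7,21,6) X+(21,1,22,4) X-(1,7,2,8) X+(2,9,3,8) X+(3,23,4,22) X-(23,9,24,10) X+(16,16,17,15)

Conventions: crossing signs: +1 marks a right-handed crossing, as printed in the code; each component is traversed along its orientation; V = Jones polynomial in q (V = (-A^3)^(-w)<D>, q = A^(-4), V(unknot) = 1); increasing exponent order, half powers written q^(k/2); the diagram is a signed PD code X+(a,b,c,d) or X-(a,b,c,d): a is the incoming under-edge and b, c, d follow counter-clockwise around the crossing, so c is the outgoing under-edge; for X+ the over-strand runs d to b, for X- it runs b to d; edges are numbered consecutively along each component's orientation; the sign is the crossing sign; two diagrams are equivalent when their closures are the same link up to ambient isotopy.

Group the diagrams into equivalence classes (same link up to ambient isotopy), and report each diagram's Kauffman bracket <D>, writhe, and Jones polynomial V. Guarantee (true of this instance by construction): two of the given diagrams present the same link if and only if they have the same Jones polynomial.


classes: {D1} | {D2, D3}
V(D1) = q^-3 + q^-2 + q^-1 + 1  [12 crossings, <D> = A^-6 + A^-2 + A^2 + A^6, w = -2]
V(D2) = q + 2q^3 + q^5  [14 crossings, <D> = A^-2 + 2A^6 + A^14, w = +6]
V(D3) = q + 2q^3 + q^5  (w +6, c 12, <D> = A^-2 + 2A^6 + A^14)
insight: 2 classes among 3 diagrams; unequal V(q) rules out equality


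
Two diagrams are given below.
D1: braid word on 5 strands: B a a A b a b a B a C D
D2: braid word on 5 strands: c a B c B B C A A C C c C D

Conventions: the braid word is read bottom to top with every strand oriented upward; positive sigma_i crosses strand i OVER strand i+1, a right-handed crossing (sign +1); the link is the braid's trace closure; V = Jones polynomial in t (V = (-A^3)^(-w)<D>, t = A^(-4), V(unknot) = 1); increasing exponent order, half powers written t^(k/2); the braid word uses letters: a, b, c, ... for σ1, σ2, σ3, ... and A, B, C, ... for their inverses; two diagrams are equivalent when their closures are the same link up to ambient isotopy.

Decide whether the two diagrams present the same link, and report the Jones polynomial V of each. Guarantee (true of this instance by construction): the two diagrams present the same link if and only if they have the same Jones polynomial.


same link: no
V(D1) = t - t^2 + 2t^3 - t^4 + t^5 - t^6  [12 crossings, <D> = -A^-18 + A^-14 - A^-10 + 2A^-6 - A^-2 + A^2, w = +2]
D2 (bracket A^-14 - A^-10 + 2A^-6 - A^-2 + A^2 - A^6; 14 crossings at w = -6): V = -t^-6 + t^-5 - t^-4 + 2t^-3 - t^-2 + t^-1
note: 2 classes among 2 diagrams; unequal V(t) rules out equality


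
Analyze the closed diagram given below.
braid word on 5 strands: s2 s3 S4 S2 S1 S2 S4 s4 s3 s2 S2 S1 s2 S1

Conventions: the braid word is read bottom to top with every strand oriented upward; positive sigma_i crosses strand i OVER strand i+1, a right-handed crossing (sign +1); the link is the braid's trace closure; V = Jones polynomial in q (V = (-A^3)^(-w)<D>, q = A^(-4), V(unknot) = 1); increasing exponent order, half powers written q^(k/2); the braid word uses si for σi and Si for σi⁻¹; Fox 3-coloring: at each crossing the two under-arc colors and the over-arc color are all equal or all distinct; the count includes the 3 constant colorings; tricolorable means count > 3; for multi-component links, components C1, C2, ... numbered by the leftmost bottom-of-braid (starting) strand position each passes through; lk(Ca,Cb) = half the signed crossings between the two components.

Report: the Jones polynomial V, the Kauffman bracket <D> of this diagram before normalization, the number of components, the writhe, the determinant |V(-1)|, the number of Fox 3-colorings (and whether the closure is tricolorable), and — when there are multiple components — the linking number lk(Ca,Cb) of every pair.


Jones polynomial: V(q) = q^-3 - q^-2 + q^-1 - 1 + q - q^2 + q^3
<D> = A^-18 - A^-14 + A^-10 - A^-6 + A^-2 - A^2 + A^6; writhe -2
components 1, writhe -2 (14 crossings)
3-colorings: 3 of 3^14, det 7 — not tricolorable
note: V spans 6 powers of q: at least 6 crossings in any diagram


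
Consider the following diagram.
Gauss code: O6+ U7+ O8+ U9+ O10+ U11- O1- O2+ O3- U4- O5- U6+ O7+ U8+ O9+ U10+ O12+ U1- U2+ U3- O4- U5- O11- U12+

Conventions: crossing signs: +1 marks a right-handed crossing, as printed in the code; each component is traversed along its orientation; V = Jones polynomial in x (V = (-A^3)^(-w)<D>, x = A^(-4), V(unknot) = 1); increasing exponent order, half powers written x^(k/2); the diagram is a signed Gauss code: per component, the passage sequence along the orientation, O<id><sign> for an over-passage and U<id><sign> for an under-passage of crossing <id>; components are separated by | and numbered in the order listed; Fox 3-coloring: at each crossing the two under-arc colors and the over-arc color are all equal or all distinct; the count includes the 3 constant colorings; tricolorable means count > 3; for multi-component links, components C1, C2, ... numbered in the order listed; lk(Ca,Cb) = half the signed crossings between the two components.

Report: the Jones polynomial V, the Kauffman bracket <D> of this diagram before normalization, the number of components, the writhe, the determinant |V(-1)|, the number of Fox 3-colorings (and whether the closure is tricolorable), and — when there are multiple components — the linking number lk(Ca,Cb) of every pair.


V = x^-3 - 2x^-2 + 3x^-1 - 4 + 6x - 6x^2 + 6x^3 - 5x^4 + 3x^5 - 2x^6 + x^7
<D> = A^-22 - 2A^-18 + 3A^-14 - 5A^-10 + 6A^-6 - 6A^-2 + 6A^2 - 4A^6 + 3A^10 - 2A^14 + A^18 (w = +2)
1 component over 12 crossings, w = +2
9 Fox colorings among 3^12, |V(-1)| = 39: tricolorable
why: the span of V is 10, forcing >= 10 crossings in any diagram


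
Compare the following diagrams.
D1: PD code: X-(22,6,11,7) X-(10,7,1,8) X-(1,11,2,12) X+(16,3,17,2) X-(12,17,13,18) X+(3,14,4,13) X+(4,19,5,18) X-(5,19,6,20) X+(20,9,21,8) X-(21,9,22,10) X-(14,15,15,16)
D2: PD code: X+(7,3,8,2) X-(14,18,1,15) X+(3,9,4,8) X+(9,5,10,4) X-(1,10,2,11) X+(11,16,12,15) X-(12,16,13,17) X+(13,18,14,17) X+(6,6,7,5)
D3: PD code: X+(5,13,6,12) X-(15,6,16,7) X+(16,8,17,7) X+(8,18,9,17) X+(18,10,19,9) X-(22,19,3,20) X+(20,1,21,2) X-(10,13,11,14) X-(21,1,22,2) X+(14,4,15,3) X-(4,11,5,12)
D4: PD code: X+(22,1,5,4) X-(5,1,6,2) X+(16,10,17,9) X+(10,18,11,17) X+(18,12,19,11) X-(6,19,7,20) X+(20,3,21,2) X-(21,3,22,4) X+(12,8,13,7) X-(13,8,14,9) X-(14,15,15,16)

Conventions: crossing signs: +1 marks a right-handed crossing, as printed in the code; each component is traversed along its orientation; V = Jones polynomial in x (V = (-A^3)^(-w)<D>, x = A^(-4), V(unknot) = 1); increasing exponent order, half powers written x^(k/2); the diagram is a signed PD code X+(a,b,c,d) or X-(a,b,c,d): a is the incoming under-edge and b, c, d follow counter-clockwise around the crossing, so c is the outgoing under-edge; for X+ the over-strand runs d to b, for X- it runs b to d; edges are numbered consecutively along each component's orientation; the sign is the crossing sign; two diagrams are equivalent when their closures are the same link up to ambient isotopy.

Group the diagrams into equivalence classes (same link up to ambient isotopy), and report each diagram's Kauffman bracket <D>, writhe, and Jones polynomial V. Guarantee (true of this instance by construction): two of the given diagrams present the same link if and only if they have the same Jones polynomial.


grouping into links: {D1} | {D2, D3, D4}
V(D1) = x^(-7/2) - 2x^(-5/2) + x^(-3/2) - 2x^(-1/2) + x^(1/2) - x^(3/2)  (w -3, c 11, <D> = A^-15 - A^-11 + 2A^-7 - A^-3 + 2A - A^5)
D2 (bracket -A^-9 + A^-1 + A^3 + A^7; 9 crossings at w = +3): V = -x^(1/2) - x^(3/2) - x^(5/2) + x^(9/2)
D3 (bracket -A^-15 + A^-7 + A^-3 + A; 11 crossings at w = +1): V = -x^(1/2) - x^(3/2) - x^(5/2) + x^(9/2)
V(D4) = -x^(1/2) - x^(3/2) - x^(5/2) + x^(9/2)  (w +1, c 11, <D> = -A^-15 + A^-7 + A^-3 + A)
why: 2 classes among 4 diagrams; unequal V(x) rules out equality


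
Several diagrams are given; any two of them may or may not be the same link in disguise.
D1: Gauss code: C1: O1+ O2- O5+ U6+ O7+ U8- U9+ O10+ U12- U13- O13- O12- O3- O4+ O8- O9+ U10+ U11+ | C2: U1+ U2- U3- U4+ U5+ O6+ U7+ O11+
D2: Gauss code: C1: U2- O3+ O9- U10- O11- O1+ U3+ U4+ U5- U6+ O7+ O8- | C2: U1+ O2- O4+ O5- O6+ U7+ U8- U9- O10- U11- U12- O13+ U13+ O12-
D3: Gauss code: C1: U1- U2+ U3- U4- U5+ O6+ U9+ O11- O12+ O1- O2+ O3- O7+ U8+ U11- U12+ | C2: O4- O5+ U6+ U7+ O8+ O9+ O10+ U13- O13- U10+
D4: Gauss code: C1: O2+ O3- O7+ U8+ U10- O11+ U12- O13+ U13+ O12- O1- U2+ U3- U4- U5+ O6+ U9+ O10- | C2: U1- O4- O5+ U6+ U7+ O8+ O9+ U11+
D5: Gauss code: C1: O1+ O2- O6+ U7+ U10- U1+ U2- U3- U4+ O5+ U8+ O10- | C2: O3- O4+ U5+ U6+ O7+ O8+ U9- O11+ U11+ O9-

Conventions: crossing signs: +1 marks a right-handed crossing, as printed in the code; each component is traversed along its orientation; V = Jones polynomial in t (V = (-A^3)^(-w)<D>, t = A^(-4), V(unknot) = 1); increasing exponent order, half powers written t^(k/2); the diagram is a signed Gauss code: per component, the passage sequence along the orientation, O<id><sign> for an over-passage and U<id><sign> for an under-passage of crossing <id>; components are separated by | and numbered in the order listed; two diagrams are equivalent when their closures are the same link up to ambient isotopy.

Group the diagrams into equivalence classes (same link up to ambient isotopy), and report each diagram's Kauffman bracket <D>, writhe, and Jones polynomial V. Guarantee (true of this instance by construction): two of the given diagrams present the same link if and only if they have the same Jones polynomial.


grouping into links: {D1} | {D2} | {D3, D4, D5}
V(D1) = -t^(3/2) - t^(7/2) + t^(9/2) - t^(11/2)  (w +3, c 13, <D> = A^-13 - A^-9 + A^-5 + A^3)
V(D2) = -t^(-5/2) - t^(-1/2)  [13 crossings, <D> = A^-1 + A^7, w = -1]
D3 (bracket A^-9 + A^-1 - A^3 + A^7; 13 crossings at w = +3): V = -t^(1/2) + t^(3/2) - t^(5/2) - t^(9/2)
D4 (bracket A^-9 + A^-1 - A^3 + A^7; 13 crossings at w = +3): V = -t^(1/2) + t^(3/2) - t^(5/2) - t^(9/2)
V(D5) = -t^(1/2) + t^(3/2) - t^(5/2) - t^(9/2)  [11 crossings, <D> = A^-9 + A^-1 - A^3 + A^7, w = +3]
key observation: 3 classes among 5 diagrams; unequal V(t) rules out equality


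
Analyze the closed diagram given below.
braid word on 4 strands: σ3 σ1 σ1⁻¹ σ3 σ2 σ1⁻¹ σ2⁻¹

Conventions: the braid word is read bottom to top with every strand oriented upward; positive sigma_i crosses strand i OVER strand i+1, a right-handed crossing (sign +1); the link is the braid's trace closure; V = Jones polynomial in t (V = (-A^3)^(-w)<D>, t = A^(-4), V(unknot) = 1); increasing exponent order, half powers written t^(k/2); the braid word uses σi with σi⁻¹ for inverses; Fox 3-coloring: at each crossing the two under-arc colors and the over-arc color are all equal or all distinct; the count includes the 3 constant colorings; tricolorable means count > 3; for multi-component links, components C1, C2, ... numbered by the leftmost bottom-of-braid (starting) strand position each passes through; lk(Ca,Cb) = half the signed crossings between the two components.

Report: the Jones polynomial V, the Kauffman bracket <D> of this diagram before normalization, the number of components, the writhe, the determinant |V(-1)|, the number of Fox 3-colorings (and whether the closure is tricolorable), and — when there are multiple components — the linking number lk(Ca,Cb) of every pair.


Jones polynomial: V(t) = 1 + t + t^2 + t^3
<D> = -A^-9 - A^-5 - A^-1 - A^3; writhe +1
components 3, writhe +1 (7 crossings)
linking number lk(C1,C2) = 0
lk(C1,C3): +1
lk(C2,C3) = 0
3-colorings: 9 of 3^7, det 0 — tricolorable
note: the span of V is 3, within the link bound 7 + 3 - 1


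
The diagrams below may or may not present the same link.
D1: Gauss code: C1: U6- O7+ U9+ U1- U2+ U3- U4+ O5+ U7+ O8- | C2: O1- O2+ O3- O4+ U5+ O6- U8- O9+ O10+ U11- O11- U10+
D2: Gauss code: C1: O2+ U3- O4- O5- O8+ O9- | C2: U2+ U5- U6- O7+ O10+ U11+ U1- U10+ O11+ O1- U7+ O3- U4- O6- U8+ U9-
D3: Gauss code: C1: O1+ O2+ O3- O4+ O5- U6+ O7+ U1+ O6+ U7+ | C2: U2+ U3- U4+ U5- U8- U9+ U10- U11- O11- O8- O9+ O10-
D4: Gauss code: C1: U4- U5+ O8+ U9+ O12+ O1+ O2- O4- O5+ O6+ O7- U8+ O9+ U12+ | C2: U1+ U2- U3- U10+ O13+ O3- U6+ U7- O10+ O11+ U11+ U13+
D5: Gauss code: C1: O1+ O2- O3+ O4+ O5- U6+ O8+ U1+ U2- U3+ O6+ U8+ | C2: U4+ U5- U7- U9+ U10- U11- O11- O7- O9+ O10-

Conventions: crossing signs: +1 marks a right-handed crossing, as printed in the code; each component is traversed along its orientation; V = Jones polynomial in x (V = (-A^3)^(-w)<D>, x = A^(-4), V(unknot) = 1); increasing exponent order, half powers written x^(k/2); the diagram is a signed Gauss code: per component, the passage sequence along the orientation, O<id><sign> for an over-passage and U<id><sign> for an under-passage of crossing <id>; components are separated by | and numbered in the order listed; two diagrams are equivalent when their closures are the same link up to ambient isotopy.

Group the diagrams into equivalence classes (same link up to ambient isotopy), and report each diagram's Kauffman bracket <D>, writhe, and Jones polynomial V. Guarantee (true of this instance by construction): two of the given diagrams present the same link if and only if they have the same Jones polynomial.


grouping into links: {D1} | {D2} | {D3, D4, D5}
V(D1) = -x^(-3/2) + x^(-1/2) - 2x^(1/2) + x^(3/2) - 2x^(5/2) + x^(7/2)  (w +1, c 11, <D> = -A^-11 + 2A^-7 - A^-3 + 2A - A^5 + A^9)
V(D2) = -x^(-5/2) - x^(-1/2)  (w -1, c 11, <D> = A^-1 + A^7)
V(D3) = -x^(1/2) - x^(3/2) - x^(5/2) + x^(9/2)  [11 crossings, <D> = -A^-15 + A^-7 + A^-3 + A, w = +1]
V(D4) = -x^(1/2) - x^(3/2) - x^(5/2) + x^(9/2)  (w +5, c 13, <D> = -A^-3 + A^5 + A^9 + A^13)
V(D5) = -x^(1/2) - x^(3/2) - x^(5/2) + x^(9/2)  [11 crossings, <D> = -A^-15 + A^-7 + A^-3 + A, w = +1]
key observation: comparing 5 Jones polynomials yields 3 groups


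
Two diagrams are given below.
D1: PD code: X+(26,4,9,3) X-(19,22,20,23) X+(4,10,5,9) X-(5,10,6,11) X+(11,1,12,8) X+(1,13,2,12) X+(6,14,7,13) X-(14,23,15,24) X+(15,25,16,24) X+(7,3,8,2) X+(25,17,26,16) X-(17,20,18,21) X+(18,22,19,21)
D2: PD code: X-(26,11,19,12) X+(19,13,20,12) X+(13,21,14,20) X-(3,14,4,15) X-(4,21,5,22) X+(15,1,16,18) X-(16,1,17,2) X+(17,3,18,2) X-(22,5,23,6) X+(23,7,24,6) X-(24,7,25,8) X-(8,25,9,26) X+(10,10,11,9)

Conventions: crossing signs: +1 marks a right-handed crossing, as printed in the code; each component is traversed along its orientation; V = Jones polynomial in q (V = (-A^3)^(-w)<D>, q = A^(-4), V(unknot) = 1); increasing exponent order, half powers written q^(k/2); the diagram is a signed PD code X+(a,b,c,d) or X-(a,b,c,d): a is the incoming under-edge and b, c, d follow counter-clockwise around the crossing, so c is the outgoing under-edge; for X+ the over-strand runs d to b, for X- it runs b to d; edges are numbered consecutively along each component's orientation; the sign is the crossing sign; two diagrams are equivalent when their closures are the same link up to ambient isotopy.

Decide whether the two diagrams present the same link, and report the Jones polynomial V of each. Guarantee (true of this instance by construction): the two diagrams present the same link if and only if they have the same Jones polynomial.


equivalent: no
D1 (bracket A^-7 - A^-3 + A + A^9; 13 crossings at w = +5): V = -q^(3/2) - q^(7/2) + q^(9/2) - q^(11/2)
V(D2) = -q^(-5/2) - q^(-1/2)  [13 crossings, <D> = A^-1 + A^7, w = -1]
observation: V(q) takes 2 values over 2 diagrams, fixing the grouping


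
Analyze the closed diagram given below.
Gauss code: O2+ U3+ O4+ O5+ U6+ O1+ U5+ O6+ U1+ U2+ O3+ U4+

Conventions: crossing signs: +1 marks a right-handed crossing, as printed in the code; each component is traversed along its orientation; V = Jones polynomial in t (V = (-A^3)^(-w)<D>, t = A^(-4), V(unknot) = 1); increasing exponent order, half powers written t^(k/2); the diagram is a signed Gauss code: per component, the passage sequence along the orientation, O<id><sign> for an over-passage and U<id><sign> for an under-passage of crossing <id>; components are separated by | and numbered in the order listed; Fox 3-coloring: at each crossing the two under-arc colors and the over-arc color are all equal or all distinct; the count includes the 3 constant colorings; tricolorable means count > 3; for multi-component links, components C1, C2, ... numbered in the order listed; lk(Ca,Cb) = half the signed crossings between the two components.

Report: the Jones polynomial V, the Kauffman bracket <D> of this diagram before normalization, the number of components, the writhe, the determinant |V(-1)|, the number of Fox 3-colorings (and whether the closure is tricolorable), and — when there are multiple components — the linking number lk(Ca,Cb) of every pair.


V(t) = t^2 + 2t^4 - 2t^5 + t^6 - 2t^7 + t^8
bracket: A^-14 - 2A^-10 + A^-6 - 2A^-2 + 2A^2 + A^10, w = +6
1 component, writhe +6, over 6 crossings
det 9, colorings 27 of 3^6 — tricolorable
observation: w = +6 shifts under R1 moves; the (-A^3)^(-6) factor cancels that in V


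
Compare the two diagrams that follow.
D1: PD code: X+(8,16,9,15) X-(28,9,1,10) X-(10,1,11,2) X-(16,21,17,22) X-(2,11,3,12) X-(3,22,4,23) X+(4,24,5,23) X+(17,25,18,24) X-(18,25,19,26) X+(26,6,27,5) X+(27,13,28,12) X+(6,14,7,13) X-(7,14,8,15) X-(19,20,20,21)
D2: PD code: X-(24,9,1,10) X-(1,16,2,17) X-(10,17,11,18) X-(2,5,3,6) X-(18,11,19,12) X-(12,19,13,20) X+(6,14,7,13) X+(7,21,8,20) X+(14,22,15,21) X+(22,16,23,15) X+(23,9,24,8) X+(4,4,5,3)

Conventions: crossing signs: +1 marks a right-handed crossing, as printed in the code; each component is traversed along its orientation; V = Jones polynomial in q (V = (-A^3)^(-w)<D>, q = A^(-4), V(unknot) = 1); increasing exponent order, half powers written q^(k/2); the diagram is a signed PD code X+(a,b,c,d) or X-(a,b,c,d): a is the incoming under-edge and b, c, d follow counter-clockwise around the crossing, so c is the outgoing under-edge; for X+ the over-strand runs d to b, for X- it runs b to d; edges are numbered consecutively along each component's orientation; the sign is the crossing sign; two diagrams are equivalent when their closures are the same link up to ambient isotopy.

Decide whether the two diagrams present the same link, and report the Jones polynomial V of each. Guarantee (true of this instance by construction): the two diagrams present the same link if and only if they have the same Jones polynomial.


same link: yes
V(D1) = 1  [14 crossings, <D> = A^-6, w = -2]
V(D2) = 1  [12 crossings, <D> = 1, w = 0]
insight: all 2 diagrams share one V(q), hence one class


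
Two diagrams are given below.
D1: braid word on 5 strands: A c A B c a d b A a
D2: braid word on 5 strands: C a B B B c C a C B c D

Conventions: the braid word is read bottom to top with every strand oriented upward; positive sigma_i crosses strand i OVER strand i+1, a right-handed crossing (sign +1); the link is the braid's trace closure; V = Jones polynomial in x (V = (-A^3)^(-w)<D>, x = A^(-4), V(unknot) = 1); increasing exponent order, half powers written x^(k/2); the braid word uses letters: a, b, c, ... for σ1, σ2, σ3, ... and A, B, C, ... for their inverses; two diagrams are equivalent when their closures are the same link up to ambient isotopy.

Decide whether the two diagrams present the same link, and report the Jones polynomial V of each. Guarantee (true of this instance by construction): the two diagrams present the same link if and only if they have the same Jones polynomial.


equivalent: no
D1 (bracket A^-2 - A^2 + A^6 - A^10 + A^14; 10 crossings at w = +2): V = x^-2 - x^-1 + 1 - x + x^2
V(D2) = x^-5 - 2x^-4 + 2x^-3 - 2x^-2 + 2x^-1 - 1 + x  (w -4, c 12, <D> = A^-16 - A^-12 + 2A^-8 - 2A^-4 + 2 - 2A^4 + A^8)
key observation: 2 classes among 2 diagrams; unequal V(x) rules out equality
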